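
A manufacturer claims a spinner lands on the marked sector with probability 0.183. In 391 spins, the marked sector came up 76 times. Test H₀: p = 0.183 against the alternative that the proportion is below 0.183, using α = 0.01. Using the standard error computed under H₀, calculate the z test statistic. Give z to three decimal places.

p̂ = 76/391 = 0.19437.
Under H₀, SE = √(0.183·0.817/391) = √(0.000382381) = 0.01955.
z = (0.19437 − 0.183)/0.01955 = 0.01137/0.01955 = 0.582.
p-value = P(Z < 0.582) ≈ 0.7196; since p > α = 0.01, fail to reject H₀.

z = 0.582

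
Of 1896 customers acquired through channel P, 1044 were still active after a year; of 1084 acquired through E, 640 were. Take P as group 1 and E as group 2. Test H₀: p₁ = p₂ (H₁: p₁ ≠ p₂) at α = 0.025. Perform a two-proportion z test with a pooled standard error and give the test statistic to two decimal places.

p̂₁ = 1044/1896 ≈ 0.5506, p̂₂ = 640/1084 ≈ 0.5904.
Pooled p̂ = (1044+640)/(1896+1084) = 1684/2980 = 0.5651.
SE = √(p̂(1−p̂)(1/n₁+1/n₂)) = √(0.5651·0.4349·0.00144994) = √(0.000356339) = 0.0189.
z = (0.5506 − 0.5904)/0.0189 = -0.0398/0.0189 = -2.11.
p-value = 2·P(Z > 2.107) ≈ 0.0351. With α = 0.025, fail to reject H₀.

z = -2.11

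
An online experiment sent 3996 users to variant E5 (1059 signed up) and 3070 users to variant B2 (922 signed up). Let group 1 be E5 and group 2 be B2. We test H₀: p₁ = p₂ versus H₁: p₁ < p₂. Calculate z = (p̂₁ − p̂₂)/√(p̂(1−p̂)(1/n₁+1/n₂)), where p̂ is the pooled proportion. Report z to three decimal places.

p̂₁ = 1059/3996 ≈ 0.26502, p̂₂ = 922/3070 ≈ 0.30033.
Pooled p̂ = (1059+922)/(3996+3070) = 1981/7066 = 0.28036.
SE = √(0.201757 × 0.000575983) = 0.01078.
z = (0.26502 − 0.30033)/0.01078 = -0.03531/0.01078 = -3.276.
p-value = P(Z < -3.276) ≈ 0.0005.

z = -3.276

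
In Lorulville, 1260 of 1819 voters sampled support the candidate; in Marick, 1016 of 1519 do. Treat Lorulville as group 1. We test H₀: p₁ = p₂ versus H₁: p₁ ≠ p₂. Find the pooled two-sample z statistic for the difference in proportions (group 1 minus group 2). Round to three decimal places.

z = 1.472

p̂₁ = 1260/1819 = 0.69269, p̂₂ = 1016/1519 = 0.66886.
Pooled p̂ = (1260+1016)/(1819+1519) = 2276/3338 = 0.68185.
SE = √(p̂(1−p̂)(1/n₁+1/n₂)) = √(0.68185·0.31815·0.00120808) = √(0.000262072) = 0.01619.
z = (0.69269 − 0.66886)/0.01619 = 0.02383/0.01619 = 1.472.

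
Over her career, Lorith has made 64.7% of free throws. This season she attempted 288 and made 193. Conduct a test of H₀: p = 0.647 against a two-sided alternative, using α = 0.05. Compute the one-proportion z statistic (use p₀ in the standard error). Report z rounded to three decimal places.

p̂ = 193/288 ≈ 0.67014.
SE = √(p₀(1−p₀)/n) = √(0.22839/288) = 0.02816.
z = (0.67014 − 0.647)/0.02816 = 0.02314/0.02816 = 0.822.
Two-sided p-value ≈ 2·Φ(−0.822) = 0.4113, so at α = 0.05 we fail to reject H₀.

z = 0.822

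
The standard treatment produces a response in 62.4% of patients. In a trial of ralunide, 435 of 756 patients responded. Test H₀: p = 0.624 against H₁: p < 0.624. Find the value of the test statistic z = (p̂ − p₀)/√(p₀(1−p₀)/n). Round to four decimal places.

p̂ = 435/756 = 0.575397.
SE = √(p₀(1−p₀)/n) = √(0.23462/756) = 0.017617.
z = (0.575397 − 0.624)/0.017617 = -0.048603/0.017617 = -2.7589.

z = -2.7589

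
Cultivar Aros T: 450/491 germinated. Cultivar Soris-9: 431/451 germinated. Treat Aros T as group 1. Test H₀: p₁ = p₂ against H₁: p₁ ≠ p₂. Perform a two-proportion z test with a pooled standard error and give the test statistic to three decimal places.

p̂₁ = 450/491 = 0.916497, p̂₂ = 431/451 = 0.955654.
Pooled p̂ = (450+431)/(491+451) = 881/942 = 0.935244.
SE = √(p̂(1−p̂)(1/n₁+1/n₂)) = √(0.935244·0.064756·0.00425395) = √(0.00025763) = 0.016051.
z = (0.916497 − 0.955654)/0.016051 = -0.039157/0.016051 = -2.440.
Two-sided p-value ≈ 2·Φ(−2.440) = 0.0147.

z = -2.440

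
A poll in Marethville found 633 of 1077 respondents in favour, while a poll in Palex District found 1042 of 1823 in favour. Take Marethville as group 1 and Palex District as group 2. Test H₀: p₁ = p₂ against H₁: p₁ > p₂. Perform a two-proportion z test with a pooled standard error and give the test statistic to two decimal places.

p̂₁ = 633/1077 ≈ 0.5877, p̂₂ = 1042/1823 ≈ 0.5716.
Pooled p̂ = (633+1042)/(1077+1823) = 1675/2900 = 0.5776.
SE = √(0.24398 × 0.00147705) = 0.0190.
z = (0.5877 − 0.5716)/0.0190 = 0.0161/0.0190 = 0.85.
p-value = P(Z > 0.851) ≈ 0.1973.

z = 0.85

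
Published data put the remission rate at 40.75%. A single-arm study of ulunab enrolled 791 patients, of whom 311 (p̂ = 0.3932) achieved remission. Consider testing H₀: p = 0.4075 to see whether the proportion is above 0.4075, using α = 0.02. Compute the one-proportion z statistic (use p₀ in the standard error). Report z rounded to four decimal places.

z = -0.8200

p̂ = 311/791 = 0.393173.
SE = √(p₀(1−p₀)/n) = √(0.24144/791) = 0.017471.
z = (0.393173 − 0.4075)/0.017471 = -0.014327/0.017471 = -0.8200.
p-value = P(Z > -0.820) ≈ 0.7939. With α = 0.02, fail to reject H₀.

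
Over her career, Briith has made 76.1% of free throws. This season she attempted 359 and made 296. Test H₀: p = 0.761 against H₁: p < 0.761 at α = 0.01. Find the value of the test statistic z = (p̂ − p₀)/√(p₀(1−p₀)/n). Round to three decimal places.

p̂ = 296/359 ≈ 0.824513.
Standard error under H₀: √(0.761×0.239/359) = 0.022508.
z = (0.824513 − 0.761)/0.022508 = 0.063513/0.022508 = 2.822.
p-value = P(Z < 2.822) ≈ 0.9976, so at α = 0.01 we fail to reject H₀.

z = 2.822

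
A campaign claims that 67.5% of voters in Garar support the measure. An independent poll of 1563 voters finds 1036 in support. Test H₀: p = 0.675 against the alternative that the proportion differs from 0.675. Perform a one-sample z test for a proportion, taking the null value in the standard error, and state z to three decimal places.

p̂ = 1036/1563 ≈ 0.66283.
Under H₀, SE = √(0.675·0.325/1563) = √(0.000140355) = 0.01185.
z = (0.66283 − 0.675)/0.01185 = -0.01217/0.01185 = -1.027.
p-value = 2·P(Z > 1.027) ≈ 0.3042.

z = -1.027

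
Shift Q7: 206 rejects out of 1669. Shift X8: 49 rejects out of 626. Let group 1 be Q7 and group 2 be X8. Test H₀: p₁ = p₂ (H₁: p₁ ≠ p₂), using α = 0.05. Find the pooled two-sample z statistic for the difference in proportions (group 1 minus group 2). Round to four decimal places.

z = 3.0655

p̂₁ = 206/1669 = 0.123427, p̂₂ = 49/626 = 0.078275.
Pooled p̂ = (206+49)/(1669+626) = 255/2295 = 0.111111.
SE = √(0.0987654 × 0.00219661) = 0.014729.
z = (0.123427 − 0.078275)/0.014729 = 0.045152/0.014729 = 3.0655.
p-value = 2·P(Z > 3.066) ≈ 0.0022. With α = 0.05, reject H₀.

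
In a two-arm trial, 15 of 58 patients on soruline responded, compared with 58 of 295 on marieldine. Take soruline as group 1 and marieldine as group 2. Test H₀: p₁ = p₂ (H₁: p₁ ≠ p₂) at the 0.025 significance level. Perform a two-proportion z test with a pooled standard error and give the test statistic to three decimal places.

p̂₁ = 15/58 = 0.25862, p̂₂ = 58/295 = 0.19661.
Pooled p̂ = (15+58)/(58+295) = 73/353 = 0.20680.
SE = √(0.164033 × 0.0206312) = 0.05817.
z = (0.25862 − 0.19661)/0.05817 = 0.06201/0.05817 = 1.066.
Two-sided p-value ≈ 2·Φ(−1.066) = 0.2864; since p > α = 0.025, fail to reject H₀.

z = 1.066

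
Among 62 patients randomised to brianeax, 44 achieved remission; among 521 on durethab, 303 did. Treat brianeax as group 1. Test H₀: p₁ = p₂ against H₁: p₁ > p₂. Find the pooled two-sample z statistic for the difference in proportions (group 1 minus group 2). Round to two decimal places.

p̂₁ = 44/62 ≈ 0.7097, p̂₂ = 303/521 ≈ 0.5816.
Pooled p̂ = (44+303)/(62+521) = 347/583 = 0.5952.
SE = √(p̂(1−p̂)(1/n₁+1/n₂)) = √(0.5952·0.4048·0.0180484) = √(0.00434854) = 0.0659.
z = (0.7097 − 0.5816)/0.0659 = 0.1281/0.0659 = 1.94.

z = 1.94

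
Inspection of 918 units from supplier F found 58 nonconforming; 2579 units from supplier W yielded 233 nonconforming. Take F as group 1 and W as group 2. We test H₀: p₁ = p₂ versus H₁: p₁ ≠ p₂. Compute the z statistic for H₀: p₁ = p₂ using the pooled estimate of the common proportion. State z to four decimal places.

p̂₁ = 58/918 = 0.063181, p̂₂ = 233/2579 = 0.090345.
Pooled p̂ = (58+233)/(918+2579) = 291/3497 = 0.083214.
SE = √(0.0762896 × 0.00147707) = 0.010615.
z = (0.063181 − 0.090345)/0.010615 = -0.027164/0.010615 = -2.5590.
p-value = 2·P(Z > 2.559) ≈ 0.0105.

z = -2.5590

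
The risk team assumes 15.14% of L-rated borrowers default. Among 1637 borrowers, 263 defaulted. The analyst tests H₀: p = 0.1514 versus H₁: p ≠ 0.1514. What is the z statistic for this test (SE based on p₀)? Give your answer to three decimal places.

p̂ = 263/1637 = 0.16066.
Standard error under H₀: √(0.1514×0.8486/1637) = 0.00886.
z = (0.16066 − 0.1514)/0.00886 = 0.00926/0.00886 = 1.045.

z = 1.045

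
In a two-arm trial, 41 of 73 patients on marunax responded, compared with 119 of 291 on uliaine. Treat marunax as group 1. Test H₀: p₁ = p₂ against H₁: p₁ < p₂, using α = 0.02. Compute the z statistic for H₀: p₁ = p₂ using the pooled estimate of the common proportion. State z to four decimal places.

p̂₁ = 41/73 ≈ 0.561644, p̂₂ = 119/291 ≈ 0.408935.
Pooled p̂ = (41+119)/(73+291) = 160/364 = 0.439560.
SE = √(0.246347 × 0.0171351) = 0.064971.
z = (0.561644 − 0.408935)/0.064971 = 0.152709/0.064971 = 2.3504.
p-value = P(Z < 2.350) ≈ 0.9906, so at α = 0.02 we fail to reject H₀.

z = 2.3504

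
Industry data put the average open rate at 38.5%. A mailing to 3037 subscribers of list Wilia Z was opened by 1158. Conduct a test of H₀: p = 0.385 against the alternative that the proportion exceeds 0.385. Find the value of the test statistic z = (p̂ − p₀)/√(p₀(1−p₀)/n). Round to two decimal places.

p̂ = 1158/3037 ≈ 0.3813.
Under H₀, SE = √(0.385·0.615/3037) = √(7.79635e-05) = 0.0088.
z = (0.3813 − 0.385)/0.0088 = -0.0037/0.0088 = -0.42.

z = -0.42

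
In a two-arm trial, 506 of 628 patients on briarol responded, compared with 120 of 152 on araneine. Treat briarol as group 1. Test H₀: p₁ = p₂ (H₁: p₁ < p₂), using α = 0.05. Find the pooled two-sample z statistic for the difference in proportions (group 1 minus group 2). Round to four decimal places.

p̂₁ = 506/628 = 0.805732, p̂₂ = 120/152 = 0.789474.
Pooled p̂ = (506+120)/(628+152) = 626/780 = 0.802564.
SE = √(0.158455 × 0.0081713) = 0.035983.
z = (0.805732 − 0.789474)/0.035983 = 0.016258/0.035983 = 0.4518.
p-value = P(Z < 0.452) ≈ 0.6743; since p > α = 0.05, fail to reject H₀.

z = 0.4518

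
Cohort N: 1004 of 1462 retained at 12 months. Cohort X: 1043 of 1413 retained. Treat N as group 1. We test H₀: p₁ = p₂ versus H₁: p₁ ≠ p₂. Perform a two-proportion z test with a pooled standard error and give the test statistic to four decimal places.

z = -3.0436

p̂₁ = 1004/1462 ≈ 0.686731, p̂₂ = 1043/1413 ≈ 0.738146.
Pooled p̂ = (1004+1043)/(1462+1413) = 2047/2875 = 0.712000.
SE = √(p̂(1−p̂)(1/n₁+1/n₂)) = √(0.712000·0.288000·0.00139171) = √(0.000285378) = 0.016893.
z = (0.686731 − 0.738146)/0.016893 = -0.051415/0.016893 = -3.0436.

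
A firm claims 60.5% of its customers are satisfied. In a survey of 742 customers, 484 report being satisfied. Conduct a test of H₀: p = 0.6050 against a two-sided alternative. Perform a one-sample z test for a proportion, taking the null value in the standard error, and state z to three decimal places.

p̂ = 484/742 = 0.65229.
Standard error under H₀: √(0.605×0.395/742) = 0.01795.
z = (0.65229 − 0.605)/0.01795 = 0.04729/0.01795 = 2.635.

z = 2.635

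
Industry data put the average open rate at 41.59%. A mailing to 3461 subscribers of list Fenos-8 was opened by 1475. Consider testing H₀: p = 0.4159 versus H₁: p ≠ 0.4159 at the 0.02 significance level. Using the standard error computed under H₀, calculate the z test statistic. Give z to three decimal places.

z = 1.227

p̂ = 1475/3461 = 0.42618.
SE = √(p₀(1−p₀)/n) = √(0.24293/3461) = 0.00838.
z = (0.42618 − 0.4159)/0.00838 = 0.01028/0.00838 = 1.227.
p-value = 2·P(Z > 1.227) ≈ 0.2199. With α = 0.02, fail to reject H₀.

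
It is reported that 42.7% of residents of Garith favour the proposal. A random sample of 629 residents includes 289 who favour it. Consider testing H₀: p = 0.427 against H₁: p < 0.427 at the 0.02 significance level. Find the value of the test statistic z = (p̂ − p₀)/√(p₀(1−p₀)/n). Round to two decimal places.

z = 1.65

p̂ = 289/629 ≈ 0.4595.
Standard error under H₀: √(0.427×0.573/629) = 0.0197.
z = (0.4595 − 0.427)/0.0197 = 0.0325/0.0197 = 1.65.
p-value = P(Z < 1.646) ≈ 0.9501, so at α = 0.02 we fail to reject H₀.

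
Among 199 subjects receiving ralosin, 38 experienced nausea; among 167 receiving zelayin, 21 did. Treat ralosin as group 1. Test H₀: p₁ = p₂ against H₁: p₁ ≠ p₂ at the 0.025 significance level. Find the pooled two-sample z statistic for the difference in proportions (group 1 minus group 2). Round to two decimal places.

p̂₁ = 38/199 ≈ 0.1910, p̂₂ = 21/167 ≈ 0.1257.
Pooled p̂ = (38+21)/(199+167) = 59/366 = 0.1612.
SE = √(p̂(1−p̂)(1/n₁+1/n₂)) = √(0.1612·0.8388·0.0110131) = √(0.00148915) = 0.0386.
z = (0.1910 − 0.1257)/0.0386 = 0.0653/0.0386 = 1.69.
p-value = 2·P(Z > 1.690) ≈ 0.0911; since p > α = 0.025, fail to reject H₀.

z = 1.69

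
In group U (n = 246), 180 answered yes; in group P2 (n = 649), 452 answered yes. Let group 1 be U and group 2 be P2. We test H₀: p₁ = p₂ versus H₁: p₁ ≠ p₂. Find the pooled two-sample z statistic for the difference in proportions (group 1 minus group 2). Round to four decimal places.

z = 1.0336

p̂₁ = 180/246 = 0.731707, p̂₂ = 452/649 = 0.696456.
Pooled p̂ = (180+452)/(246+649) = 632/895 = 0.706145.
SE = √(p̂(1−p̂)(1/n₁+1/n₂)) = √(0.706145·0.293855·0.00560587) = √(0.00116324) = 0.034106.
z = (0.731707 − 0.696456)/0.034106 = 0.035251/0.034106 = 1.0336.
Two-sided p-value ≈ 2·Φ(−1.034) = 0.3013.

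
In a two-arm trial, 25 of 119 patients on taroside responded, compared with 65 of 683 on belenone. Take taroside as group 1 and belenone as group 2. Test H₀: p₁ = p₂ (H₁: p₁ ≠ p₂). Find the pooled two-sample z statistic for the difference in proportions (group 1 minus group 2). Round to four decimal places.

z = 3.6651

p̂₁ = 25/119 = 0.210084, p̂₂ = 65/683 = 0.095168.
Pooled p̂ = (25+65)/(119+683) = 90/802 = 0.112219.
SE = √(p̂(1−p̂)(1/n₁+1/n₂)) = √(0.112219·0.887781·0.00986749) = √(0.000983061) = 0.031354.
z = (0.210084 − 0.095168)/0.031354 = 0.114916/0.031354 = 3.6651.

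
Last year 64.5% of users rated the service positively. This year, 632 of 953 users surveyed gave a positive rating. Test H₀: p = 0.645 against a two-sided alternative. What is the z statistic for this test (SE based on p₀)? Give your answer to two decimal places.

z = 1.17

p̂ = 632/953 ≈ 0.6632.
Under H₀, SE = √(0.645·0.355/953) = √(0.000240268) = 0.0155.
z = (0.6632 − 0.645)/0.0155 = 0.0182/0.0155 = 1.17.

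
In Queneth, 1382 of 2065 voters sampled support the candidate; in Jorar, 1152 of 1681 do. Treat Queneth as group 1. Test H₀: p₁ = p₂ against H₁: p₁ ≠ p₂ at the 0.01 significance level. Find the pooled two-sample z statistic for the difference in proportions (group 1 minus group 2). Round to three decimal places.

z = -1.045

p̂₁ = 1382/2065 = 0.66925, p̂₂ = 1152/1681 = 0.68531.
Pooled p̂ = (1382+1152)/(2065+1681) = 2534/3746 = 0.67645.
SE = √(p̂(1−p̂)(1/n₁+1/n₂)) = √(0.67645·0.32355·0.00107915) = √(0.000236186) = 0.01537.
z = (0.66925 − 0.68531)/0.01537 = -0.01606/0.01537 = -1.045.
Two-sided p-value ≈ 2·Φ(−1.045) = 0.2961; since p > α = 0.01, fail to reject H₀.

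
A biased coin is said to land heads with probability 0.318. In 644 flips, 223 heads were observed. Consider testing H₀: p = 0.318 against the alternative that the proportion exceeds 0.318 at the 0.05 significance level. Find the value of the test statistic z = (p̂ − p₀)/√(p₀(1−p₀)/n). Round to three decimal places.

p̂ = 223/644 = 0.34627.
Under H₀, SE = √(0.318·0.682/644) = √(0.000336764) = 0.01835.
z = (0.34627 − 0.318)/0.01835 = 0.02827/0.01835 = 1.541.
p-value = P(Z > 1.541) ≈ 0.0617, so at α = 0.05 we fail to reject H₀.

z = 1.541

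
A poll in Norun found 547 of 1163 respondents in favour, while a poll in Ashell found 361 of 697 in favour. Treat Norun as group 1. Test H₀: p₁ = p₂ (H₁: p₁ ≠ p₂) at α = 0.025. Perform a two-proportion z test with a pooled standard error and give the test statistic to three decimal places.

p̂₁ = 547/1163 = 0.47034, p̂₂ = 361/697 = 0.51793.
Pooled p̂ = (547+361)/(1163+697) = 908/1860 = 0.48817.
SE = √(0.24986 × 0.00229457) = 0.02394.
z = (0.47034 − 0.51793)/0.02394 = -0.04759/0.02394 = -1.988.
Two-sided p-value ≈ 2·Φ(−1.988) = 0.0468. With α = 0.025, fail to reject H₀.

z = -1.988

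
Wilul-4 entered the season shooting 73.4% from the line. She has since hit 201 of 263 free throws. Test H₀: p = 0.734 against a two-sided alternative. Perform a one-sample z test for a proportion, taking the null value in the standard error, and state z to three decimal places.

z = 1.111

p̂ = 201/263 = 0.764259.
Under H₀, SE = √(0.734·0.266/263) = √(0.000742373) = 0.027247.
z = (0.764259 − 0.734)/0.027247 = 0.030259/0.027247 = 1.111.
p-value = 2·P(Z > 1.111) ≈ 0.2668.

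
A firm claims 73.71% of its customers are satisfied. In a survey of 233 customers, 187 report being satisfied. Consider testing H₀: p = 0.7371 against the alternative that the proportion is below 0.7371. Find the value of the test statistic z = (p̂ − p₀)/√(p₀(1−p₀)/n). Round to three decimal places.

z = 2.270

p̂ = 187/233 = 0.80258.
SE = √(p₀(1−p₀)/n) = √(0.19378/233) = 0.02884.
z = (0.80258 − 0.7371)/0.02884 = 0.06548/0.02884 = 2.270.
p-value = P(Z < 2.270) ≈ 0.9884.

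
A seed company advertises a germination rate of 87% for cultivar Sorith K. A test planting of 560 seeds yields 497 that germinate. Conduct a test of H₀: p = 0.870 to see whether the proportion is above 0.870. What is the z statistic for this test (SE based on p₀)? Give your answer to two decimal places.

p̂ = 497/560 ≈ 0.8875.
SE = √(p₀(1−p₀)/n) = √(0.1131/560) = 0.0142.
z = (0.8875 − 0.87)/0.0142 = 0.0175/0.0142 = 1.23.
p-value = P(Z > 1.231) ≈ 0.1091.

z = 1.23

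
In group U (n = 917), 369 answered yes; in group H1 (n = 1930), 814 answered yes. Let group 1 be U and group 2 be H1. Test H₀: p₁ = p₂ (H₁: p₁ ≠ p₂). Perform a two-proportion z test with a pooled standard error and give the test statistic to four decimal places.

z = -0.9796

p̂₁ = 369/917 = 0.402399, p̂₂ = 814/1930 = 0.421762.
Pooled p̂ = (369+814)/(917+1930) = 1183/2847 = 0.415525.
SE = √(0.242864 × 0.00160865) = 0.019766.
z = (0.402399 − 0.421762)/0.019766 = -0.019363/0.019766 = -0.9796.
Two-sided p-value ≈ 2·Φ(−0.980) = 0.3273.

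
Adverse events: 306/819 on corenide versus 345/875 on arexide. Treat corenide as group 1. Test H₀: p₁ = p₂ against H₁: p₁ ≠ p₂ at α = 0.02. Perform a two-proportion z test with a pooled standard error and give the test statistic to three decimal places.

p̂₁ = 306/819 = 0.37363, p̂₂ = 345/875 = 0.39429.
Pooled p̂ = (306+345)/(819+875) = 651/1694 = 0.38430.
SE = √(p̂(1−p̂)(1/n₁+1/n₂)) = √(0.38430·0.61570·0.00236386) = √(0.000559319) = 0.02365.
z = (0.37363 − 0.39429)/0.02365 = -0.02066/0.02365 = -0.874.
Two-sided p-value ≈ 2·Φ(−0.874) = 0.3824. With α = 0.02, fail to reject H₀.

z = -0.874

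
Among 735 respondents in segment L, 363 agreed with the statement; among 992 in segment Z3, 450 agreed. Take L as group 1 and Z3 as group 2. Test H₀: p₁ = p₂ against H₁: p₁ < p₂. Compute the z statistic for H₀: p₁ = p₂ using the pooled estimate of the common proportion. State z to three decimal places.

p̂₁ = 363/735 = 0.49388, p̂₂ = 450/992 = 0.45363.
Pooled p̂ = (363+450)/(735+992) = 813/1727 = 0.47076.
SE = √(p̂(1−p̂)(1/n₁+1/n₂)) = √(0.47076·0.52924·0.00236861) = √(0.000590127) = 0.02429.
z = (0.49388 − 0.45363)/0.02429 = 0.04025/0.02429 = 1.657.

z = 1.657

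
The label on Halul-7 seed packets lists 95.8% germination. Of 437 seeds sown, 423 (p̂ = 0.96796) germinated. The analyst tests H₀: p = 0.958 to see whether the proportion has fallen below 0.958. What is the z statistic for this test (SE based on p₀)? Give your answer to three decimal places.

z = 1.038

p̂ = 423/437 ≈ 0.96796.
Under H₀, SE = √(0.958·0.042/437) = √(9.20732e-05) = 0.00960.
z = (0.96796 − 0.958)/0.00960 = 0.00996/0.00960 = 1.038.
p-value = P(Z < 1.038) ≈ 0.8504.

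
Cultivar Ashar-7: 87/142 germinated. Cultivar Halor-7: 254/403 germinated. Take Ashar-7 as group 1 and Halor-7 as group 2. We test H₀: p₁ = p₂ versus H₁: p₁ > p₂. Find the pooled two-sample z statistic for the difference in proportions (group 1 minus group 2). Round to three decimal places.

p̂₁ = 87/142 = 0.612676, p̂₂ = 254/403 = 0.630273.
Pooled p̂ = (87+254)/(142+403) = 341/545 = 0.625688.
SE = √(p̂(1−p̂)(1/n₁+1/n₂)) = √(0.625688·0.374312·0.00952364) = √(0.00223046) = 0.047228.
z = (0.612676 − 0.630273)/0.047228 = -0.017597/0.047228 = -0.373.
p-value = P(Z > -0.373) ≈ 0.6453.

z = -0.373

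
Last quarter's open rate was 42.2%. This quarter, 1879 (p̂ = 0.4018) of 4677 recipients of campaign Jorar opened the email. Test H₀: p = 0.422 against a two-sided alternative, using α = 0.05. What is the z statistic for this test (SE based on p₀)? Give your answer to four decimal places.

z = -2.8036

p̂ = 1879/4677 = 0.4017533.
SE = √(p₀(1−p₀)/n) = √(0.24392/4677) = 0.0072217.
z = (0.4017533 − 0.422)/0.0072217 = -0.0202467/0.0072217 = -2.8036.
Two-sided p-value ≈ 2·Φ(−2.804) = 0.0051, so at α = 0.05 we reject H₀.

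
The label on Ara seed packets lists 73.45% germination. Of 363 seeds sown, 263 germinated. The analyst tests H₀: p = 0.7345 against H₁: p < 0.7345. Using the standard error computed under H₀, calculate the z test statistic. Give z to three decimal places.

p̂ = 263/363 = 0.72452.
SE = √(p₀(1−p₀)/n) = √(0.19501/363) = 0.02318.
z = (0.72452 − 0.7345)/0.02318 = -0.00998/0.02318 = -0.431.
p-value = P(Z < -0.431) ≈ 0.3334.

z = -0.431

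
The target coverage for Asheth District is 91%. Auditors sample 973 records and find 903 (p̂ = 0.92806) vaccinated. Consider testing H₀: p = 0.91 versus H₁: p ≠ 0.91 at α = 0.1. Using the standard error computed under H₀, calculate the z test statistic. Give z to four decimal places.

z = 1.9682

p̂ = 903/973 ≈ 0.928058.
Standard error under H₀: √(0.91×0.09/973) = 0.009175.
z = (0.928058 − 0.91)/0.009175 = 0.018058/0.009175 = 1.9682.
Two-sided p-value ≈ 2·Φ(−1.968) = 0.0490; since p < α = 0.1, reject H₀.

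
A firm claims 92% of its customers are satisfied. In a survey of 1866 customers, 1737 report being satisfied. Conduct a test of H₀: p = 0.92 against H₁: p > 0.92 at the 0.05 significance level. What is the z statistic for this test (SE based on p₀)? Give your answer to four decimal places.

p̂ = 1737/1866 = 0.9308682.
SE = √(p₀(1−p₀)/n) = √(0.0736/1866) = 0.0062803.
z = (0.9308682 − 0.92)/0.0062803 = 0.0108682/0.0062803 = 1.7305.
p-value = P(Z > 1.731) ≈ 0.0418; since p < α = 0.05, reject H₀.

z = 1.7305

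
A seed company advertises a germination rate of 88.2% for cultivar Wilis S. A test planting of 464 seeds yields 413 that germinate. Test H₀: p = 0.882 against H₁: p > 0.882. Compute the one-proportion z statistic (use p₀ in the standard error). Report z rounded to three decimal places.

p̂ = 413/464 = 0.89009.
SE = √(p₀(1−p₀)/n) = √(0.10408/464) = 0.01498.
z = (0.89009 − 0.882)/0.01498 = 0.00809/0.01498 = 0.540.

z = 0.540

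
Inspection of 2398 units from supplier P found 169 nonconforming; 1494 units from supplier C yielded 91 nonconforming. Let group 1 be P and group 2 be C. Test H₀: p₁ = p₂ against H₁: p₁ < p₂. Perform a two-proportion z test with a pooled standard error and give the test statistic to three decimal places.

z = 1.162

p̂₁ = 169/2398 = 0.070475, p̂₂ = 91/1494 = 0.060910.
Pooled p̂ = (169+91)/(2398+1494) = 260/3892 = 0.066804.
SE = √(p̂(1−p̂)(1/n₁+1/n₂)) = √(0.066804·0.933196·0.00108636) = √(6.77246e-05) = 0.008229.
z = (0.070475 − 0.060910)/0.008229 = 0.009565/0.008229 = 1.162.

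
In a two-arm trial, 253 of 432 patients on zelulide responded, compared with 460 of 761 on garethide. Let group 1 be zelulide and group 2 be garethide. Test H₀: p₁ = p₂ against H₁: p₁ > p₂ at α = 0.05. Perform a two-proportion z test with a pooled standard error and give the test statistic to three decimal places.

z = -0.637

p̂₁ = 253/432 ≈ 0.58565, p̂₂ = 460/761 ≈ 0.60447.
Pooled p̂ = (253+460)/(432+761) = 713/1193 = 0.59765.
SE = √(0.240464 × 0.00362888) = 0.02954.
z = (0.58565 − 0.60447)/0.02954 = -0.01882/0.02954 = -0.637.
p-value = P(Z > -0.637) ≈ 0.7380. With α = 0.05, fail to reject H₀.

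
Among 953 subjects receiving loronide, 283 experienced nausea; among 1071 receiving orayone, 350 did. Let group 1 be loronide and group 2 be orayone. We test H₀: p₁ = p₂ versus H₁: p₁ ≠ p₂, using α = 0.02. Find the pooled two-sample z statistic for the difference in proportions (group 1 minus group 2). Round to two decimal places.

p̂₁ = 283/953 = 0.2970, p̂₂ = 350/1071 = 0.3268.
Pooled p̂ = (283+350)/(953+1071) = 633/2024 = 0.3127.
SE = √(p̂(1−p̂)(1/n₁+1/n₂)) = √(0.3127·0.6873·0.00198302) = √(0.000426224) = 0.0206.
z = (0.2970 − 0.3268)/0.0206 = -0.0298/0.0206 = -1.45.
p-value = 2·P(Z > 1.445) ≈ 0.1483. With α = 0.02, fail to reject H₀.

z = -1.45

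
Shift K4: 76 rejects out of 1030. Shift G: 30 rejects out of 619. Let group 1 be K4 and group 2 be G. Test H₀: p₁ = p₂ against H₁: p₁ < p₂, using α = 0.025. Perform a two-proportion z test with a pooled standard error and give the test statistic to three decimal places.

z = 2.030

p̂₁ = 76/1030 = 0.07379, p̂₂ = 30/619 = 0.04847.
Pooled p̂ = (76+30)/(1030+619) = 106/1649 = 0.06428.
SE = √(p̂(1−p̂)(1/n₁+1/n₂)) = √(0.06428·0.93572·0.00258638) = √(0.000155569) = 0.01247.
z = (0.07379 − 0.04847)/0.01247 = 0.02532/0.01247 = 2.030.
p-value = P(Z < 2.030) ≈ 0.9788, so at α = 0.025 we fail to reject H₀.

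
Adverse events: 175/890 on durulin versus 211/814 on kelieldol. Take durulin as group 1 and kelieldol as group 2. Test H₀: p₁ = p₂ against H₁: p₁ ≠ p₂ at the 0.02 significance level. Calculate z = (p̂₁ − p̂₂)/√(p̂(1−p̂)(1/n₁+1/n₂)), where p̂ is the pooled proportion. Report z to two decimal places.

p̂₁ = 175/890 ≈ 0.1966, p̂₂ = 211/814 ≈ 0.2592.
Pooled p̂ = (175+211)/(890+814) = 386/1704 = 0.2265.
SE = √(p̂(1−p̂)(1/n₁+1/n₂)) = √(0.2265·0.7735·0.0023521) = √(0.000412115) = 0.0203.
z = (0.1966 − 0.2592)/0.0203 = -0.0626/0.0203 = -3.08.
p-value = 2·P(Z > 3.083) ≈ 0.0021. With α = 0.02, reject H₀.

z = -3.08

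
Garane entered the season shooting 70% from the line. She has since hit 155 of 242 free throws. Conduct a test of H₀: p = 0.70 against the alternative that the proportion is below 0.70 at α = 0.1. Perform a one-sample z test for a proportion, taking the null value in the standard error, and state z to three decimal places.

z = -2.020

p̂ = 155/242 = 0.64050.
SE = √(p₀(1−p₀)/n) = √(0.21/242) = 0.02946.
z = (0.64050 − 0.7)/0.02946 = -0.05950/0.02946 = -2.020.
p-value = P(Z < -2.020) ≈ 0.0217. With α = 0.1, reject H₀.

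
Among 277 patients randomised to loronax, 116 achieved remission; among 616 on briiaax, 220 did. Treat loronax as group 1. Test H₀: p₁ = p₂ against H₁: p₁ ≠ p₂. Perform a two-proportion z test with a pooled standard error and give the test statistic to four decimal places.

p̂₁ = 116/277 ≈ 0.418773, p̂₂ = 220/616 ≈ 0.357143.
Pooled p̂ = (116+220)/(277+616) = 336/893 = 0.376260.
SE = √(p̂(1−p̂)(1/n₁+1/n₂)) = √(0.376260·0.623740·0.00523348) = √(0.00122824) = 0.035046.
z = (0.418773 − 0.357143)/0.035046 = 0.061630/0.035046 = 1.7585.
p-value = 2·P(Z > 1.759) ≈ 0.0787.

z = 1.7585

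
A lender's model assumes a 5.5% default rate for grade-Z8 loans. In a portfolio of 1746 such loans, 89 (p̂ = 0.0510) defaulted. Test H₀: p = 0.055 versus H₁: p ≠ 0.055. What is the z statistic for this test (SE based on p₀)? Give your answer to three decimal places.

z = -0.738

p̂ = 89/1746 = 0.05097.
Standard error under H₀: √(0.055×0.945/1746) = 0.00546.
z = (0.05097 − 0.055)/0.00546 = -0.00403/0.00546 = -0.738.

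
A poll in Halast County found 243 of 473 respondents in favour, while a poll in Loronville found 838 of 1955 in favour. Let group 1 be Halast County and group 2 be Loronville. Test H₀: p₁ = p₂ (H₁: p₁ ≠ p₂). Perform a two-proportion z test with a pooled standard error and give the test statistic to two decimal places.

p̂₁ = 243/473 ≈ 0.5137, p̂₂ = 838/1955 ≈ 0.4286.
Pooled p̂ = (243+838)/(473+1955) = 1081/2428 = 0.4452.
SE = √(0.246999 × 0.00262567) = 0.0255.
z = (0.5137 − 0.4286)/0.0255 = 0.0851/0.0255 = 3.34.

z = 3.34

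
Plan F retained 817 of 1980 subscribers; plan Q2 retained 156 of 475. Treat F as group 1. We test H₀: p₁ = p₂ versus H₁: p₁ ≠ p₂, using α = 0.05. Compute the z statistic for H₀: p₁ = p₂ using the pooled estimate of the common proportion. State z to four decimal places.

p̂₁ = 817/1980 = 0.4126263, p̂₂ = 156/475 = 0.3284211.
Pooled p̂ = (817+156)/(1980+475) = 973/2455 = 0.3963340.
SE = √(p̂(1−p̂)(1/n₁+1/n₂)) = √(0.3963340·0.6036660·0.00261031) = √(0.000624526) = 0.0249905.
z = (0.4126263 − 0.3284211)/0.0249905 = 0.0842052/0.0249905 = 3.3695.
Two-sided p-value ≈ 2·Φ(−3.369) = 0.0008, so at α = 0.05 we reject H₀.

z = 3.3695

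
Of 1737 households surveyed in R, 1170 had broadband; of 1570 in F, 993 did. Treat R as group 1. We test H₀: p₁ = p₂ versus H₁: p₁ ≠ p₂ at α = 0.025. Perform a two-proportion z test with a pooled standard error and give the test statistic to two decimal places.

z = 2.48

p̂₁ = 1170/1737 = 0.6736, p̂₂ = 993/1570 = 0.6325.
Pooled p̂ = (1170+993)/(1737+1570) = 2163/3307 = 0.6541.
SE = √(p̂(1−p̂)(1/n₁+1/n₂)) = √(0.6541·0.3459·0.00121265) = √(0.000274378) = 0.0166.
z = (0.6736 − 0.6325)/0.0166 = 0.0411/0.0166 = 2.48.
Two-sided p-value ≈ 2·Φ(−2.481) = 0.0131. With α = 0.025, reject H₀.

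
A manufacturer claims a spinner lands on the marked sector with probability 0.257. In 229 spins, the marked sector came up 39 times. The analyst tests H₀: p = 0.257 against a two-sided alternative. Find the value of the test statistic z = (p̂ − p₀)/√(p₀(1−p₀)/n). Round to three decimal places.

z = -3.002

p̂ = 39/229 = 0.17031.
SE = √(p₀(1−p₀)/n) = √(0.19095/229) = 0.02888.
z = (0.17031 − 0.257)/0.02888 = -0.08669/0.02888 = -3.002.
p-value = 2·P(Z > 3.002) ≈ 0.0027.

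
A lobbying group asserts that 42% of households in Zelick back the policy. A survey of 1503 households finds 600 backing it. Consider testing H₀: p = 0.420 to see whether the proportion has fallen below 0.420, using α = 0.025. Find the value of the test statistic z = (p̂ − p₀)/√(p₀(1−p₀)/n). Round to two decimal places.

z = -1.63

p̂ = 600/1503 ≈ 0.39920.
SE = √(p₀(1−p₀)/n) = √(0.2436/1503) = 0.01273.
z = (0.39920 − 0.42)/0.01273 = -0.02080/0.01273 = -1.63.
p-value = P(Z < -1.634) ≈ 0.0512, so at α = 0.025 we fail to reject H₀.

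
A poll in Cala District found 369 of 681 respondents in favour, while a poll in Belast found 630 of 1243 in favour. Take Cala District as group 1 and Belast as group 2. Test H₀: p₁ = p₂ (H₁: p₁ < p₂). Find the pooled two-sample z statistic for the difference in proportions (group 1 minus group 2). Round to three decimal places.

p̂₁ = 369/681 ≈ 0.54185, p̂₂ = 630/1243 ≈ 0.50684.
Pooled p̂ = (369+630)/(681+1243) = 999/1924 = 0.51923.
SE = √(p̂(1−p̂)(1/n₁+1/n₂)) = √(0.51923·0.48077·0.00227293) = √(0.000567393) = 0.02382.
z = (0.54185 − 0.50684)/0.02382 = 0.03501/0.02382 = 1.470.
p-value = P(Z < 1.470) ≈ 0.9292.

z = 1.470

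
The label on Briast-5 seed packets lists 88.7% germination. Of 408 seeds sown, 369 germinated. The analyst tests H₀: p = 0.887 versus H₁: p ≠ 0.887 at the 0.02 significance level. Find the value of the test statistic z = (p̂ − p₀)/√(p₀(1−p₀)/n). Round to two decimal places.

p̂ = 369/408 ≈ 0.9044.
Under H₀, SE = √(0.887·0.113/408) = √(0.000245664) = 0.0157.
z = (0.9044 − 0.887)/0.0157 = 0.0174/0.0157 = 1.11.
Two-sided p-value ≈ 2·Φ(−1.111) = 0.2666. With α = 0.02, fail to reject H₀.

z = 1.11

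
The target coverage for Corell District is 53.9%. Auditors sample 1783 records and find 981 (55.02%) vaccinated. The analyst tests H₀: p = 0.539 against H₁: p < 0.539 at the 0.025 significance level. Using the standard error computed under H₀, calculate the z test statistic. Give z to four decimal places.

p̂ = 981/1783 ≈ 0.550196.
Standard error under H₀: √(0.539×0.461/1783) = 0.011805.
z = (0.550196 − 0.539)/0.011805 = 0.011196/0.011805 = 0.9484.
p-value = P(Z < 0.948) ≈ 0.8285. With α = 0.025, fail to reject H₀.

z = 0.9484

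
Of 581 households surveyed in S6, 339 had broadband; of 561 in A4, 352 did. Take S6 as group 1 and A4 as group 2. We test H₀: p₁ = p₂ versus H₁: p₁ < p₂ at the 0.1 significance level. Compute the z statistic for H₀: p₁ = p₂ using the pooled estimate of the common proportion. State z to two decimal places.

z = -1.52

p̂₁ = 339/581 = 0.5835, p̂₂ = 352/561 = 0.6275.
Pooled p̂ = (339+352)/(581+561) = 691/1142 = 0.6051.
SE = √(p̂(1−p̂)(1/n₁+1/n₂)) = √(0.6051·0.3949·0.0035037) = √(0.000837239) = 0.0289.
z = (0.5835 − 0.6275)/0.0289 = -0.0440/0.0289 = -1.52.
p-value = P(Z < -1.520) ≈ 0.0643; since p < α = 0.1, reject H₀.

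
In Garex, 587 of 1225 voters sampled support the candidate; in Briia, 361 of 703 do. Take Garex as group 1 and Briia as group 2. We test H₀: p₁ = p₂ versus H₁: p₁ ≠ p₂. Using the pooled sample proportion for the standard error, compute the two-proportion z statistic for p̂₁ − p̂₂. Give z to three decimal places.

p̂₁ = 587/1225 ≈ 0.479184, p̂₂ = 361/703 ≈ 0.513514.
Pooled p̂ = (587+361)/(1225+703) = 948/1928 = 0.491701.
SE = √(p̂(1−p̂)(1/n₁+1/n₂)) = √(0.491701·0.508299·0.0022388) = √(0.000559546) = 0.023655.
z = (0.479184 − 0.513514)/0.023655 = -0.034330/0.023655 = -1.451.
p-value = 2·P(Z > 1.451) ≈ 0.1467.

z = -1.451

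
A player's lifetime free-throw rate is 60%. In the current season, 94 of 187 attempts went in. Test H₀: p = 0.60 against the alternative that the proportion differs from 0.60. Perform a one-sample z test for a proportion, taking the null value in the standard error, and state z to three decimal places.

z = -2.717

p̂ = 94/187 ≈ 0.50267.
Under H₀, SE = √(0.6·0.4/187) = √(0.00128342) = 0.03582.
z = (0.50267 − 0.6)/0.03582 = -0.09733/0.03582 = -2.717.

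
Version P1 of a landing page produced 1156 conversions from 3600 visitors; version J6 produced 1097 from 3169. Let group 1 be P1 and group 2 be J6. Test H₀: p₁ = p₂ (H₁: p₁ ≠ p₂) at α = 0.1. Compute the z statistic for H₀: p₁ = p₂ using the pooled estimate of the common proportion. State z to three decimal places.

z = -2.183

p̂₁ = 1156/3600 ≈ 0.32111, p̂₂ = 1097/3169 ≈ 0.34617.
Pooled p̂ = (1156+1097)/(3600+3169) = 2253/6769 = 0.33284.
SE = √(p̂(1−p̂)(1/n₁+1/n₂)) = √(0.33284·0.66716·0.000593335) = √(0.000131755) = 0.01148.
z = (0.32111 − 0.34617)/0.01148 = -0.02506/0.01148 = -2.183.
p-value = 2·P(Z > 2.183) ≈ 0.0291, so at α = 0.1 we reject H₀.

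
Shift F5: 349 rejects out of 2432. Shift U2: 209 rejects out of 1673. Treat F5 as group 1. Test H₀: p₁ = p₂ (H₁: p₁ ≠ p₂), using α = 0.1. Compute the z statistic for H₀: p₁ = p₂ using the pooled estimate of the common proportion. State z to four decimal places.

z = 1.7066

p̂₁ = 349/2432 = 0.143503, p̂₂ = 209/1673 = 0.124925.
Pooled p̂ = (349+209)/(2432+1673) = 558/4105 = 0.135932.
SE = √(0.117454 × 0.00100891) = 0.010886.
z = (0.143503 − 0.124925)/0.010886 = 0.018578/0.010886 = 1.7066.
p-value = 2·P(Z > 1.707) ≈ 0.0879, so at α = 0.1 we reject H₀.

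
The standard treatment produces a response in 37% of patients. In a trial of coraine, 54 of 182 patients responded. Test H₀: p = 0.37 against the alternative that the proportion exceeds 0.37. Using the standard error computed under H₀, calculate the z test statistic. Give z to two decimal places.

z = -2.05

p̂ = 54/182 = 0.2967.
SE = √(p₀(1−p₀)/n) = √(0.2331/182) = 0.0358.
z = (0.2967 − 0.37)/0.0358 = -0.0733/0.0358 = -2.05.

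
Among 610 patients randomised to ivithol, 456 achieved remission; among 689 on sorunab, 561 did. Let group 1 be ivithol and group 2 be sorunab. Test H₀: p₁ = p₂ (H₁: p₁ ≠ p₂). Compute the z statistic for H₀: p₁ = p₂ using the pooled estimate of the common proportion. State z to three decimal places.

p̂₁ = 456/610 ≈ 0.74754, p̂₂ = 561/689 ≈ 0.81422.
Pooled p̂ = (456+561)/(610+689) = 1017/1299 = 0.78291.
SE = √(0.169962 × 0.00309072) = 0.02292.
z = (0.74754 − 0.81422)/0.02292 = -0.06668/0.02292 = -2.909.

z = -2.909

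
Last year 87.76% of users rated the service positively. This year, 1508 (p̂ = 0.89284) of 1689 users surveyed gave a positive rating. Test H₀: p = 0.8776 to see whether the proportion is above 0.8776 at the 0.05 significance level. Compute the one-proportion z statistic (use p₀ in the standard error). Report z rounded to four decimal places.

z = 1.9105

p̂ = 1508/1689 ≈ 0.892836.
Under H₀, SE = √(0.8776·0.1224/1689) = √(6.35987e-05) = 0.007975.
z = (0.892836 − 0.8776)/0.007975 = 0.015236/0.007975 = 1.9105.
p-value = P(Z > 1.910) ≈ 0.0280; since p < α = 0.05, reject H₀.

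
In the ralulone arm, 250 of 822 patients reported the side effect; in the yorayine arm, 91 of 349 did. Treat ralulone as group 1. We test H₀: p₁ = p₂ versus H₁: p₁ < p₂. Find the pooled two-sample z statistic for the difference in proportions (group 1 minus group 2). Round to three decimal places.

z = 1.495

p̂₁ = 250/822 ≈ 0.30414, p̂₂ = 91/349 ≈ 0.26074.
Pooled p̂ = (250+91)/(822+349) = 341/1171 = 0.29120.
SE = √(p̂(1−p̂)(1/n₁+1/n₂)) = √(0.29120·0.70880·0.00408187) = √(0.000842516) = 0.02903.
z = (0.30414 − 0.26074)/0.02903 = 0.04340/0.02903 = 1.495.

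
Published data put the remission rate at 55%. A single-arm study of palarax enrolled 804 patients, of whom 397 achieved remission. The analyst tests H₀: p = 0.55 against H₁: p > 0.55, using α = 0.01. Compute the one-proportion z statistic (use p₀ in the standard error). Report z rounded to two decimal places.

z = -3.20

p̂ = 397/804 = 0.49378.
SE = √(p₀(1−p₀)/n) = √(0.2475/804) = 0.01755.
z = (0.49378 − 0.55)/0.01755 = -0.05622/0.01755 = -3.20.
p-value = P(Z > -3.204) ≈ 0.9993; since p > α = 0.01, fail to reject H₀.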